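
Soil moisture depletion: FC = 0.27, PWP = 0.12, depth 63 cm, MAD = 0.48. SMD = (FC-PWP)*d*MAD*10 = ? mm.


SMD = (FC - PWP) * d * MAD * 10
SMD = (0.27 - 0.12) * 63 * 0.48 * 10
SMD = 0.1500 * 63 * 0.48 * 10

45.3600 mm


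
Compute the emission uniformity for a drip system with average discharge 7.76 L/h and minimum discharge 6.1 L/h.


EU = (q_min/q_avg)*100 = (6.1/7.76)*100 = 78.6082%

78.6082 %


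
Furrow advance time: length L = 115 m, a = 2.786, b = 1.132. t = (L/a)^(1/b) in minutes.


t = (L/a)^(1/b)
t = (115/2.786)^(1/1.132)
t = 41.277818^(1/1.132)

26.7492 min


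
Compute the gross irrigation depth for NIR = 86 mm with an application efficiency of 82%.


Ea = 82% = 0.82
GID = NIR / Ea = 86 / 0.82 = 104.8780 mm

104.8780 mm


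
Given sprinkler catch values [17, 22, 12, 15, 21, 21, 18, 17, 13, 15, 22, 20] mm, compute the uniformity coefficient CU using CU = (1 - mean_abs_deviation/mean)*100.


mean = 17.750000 mm
MAD = 2.916667 mm
CU = (1 - 2.916667/17.750000)*100

83.5681 %


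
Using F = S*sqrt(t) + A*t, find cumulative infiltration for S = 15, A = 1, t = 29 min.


F = S*sqrt(t) + A*t
F = 15*sqrt(29) + 1*29
F = 15*5.385165 + 29

109.7775 mm


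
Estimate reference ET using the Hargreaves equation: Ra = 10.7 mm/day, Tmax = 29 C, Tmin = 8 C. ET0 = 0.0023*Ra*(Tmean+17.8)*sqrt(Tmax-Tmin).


Tmean = (Tmax + Tmin)/2 = (29 + 8)/2 = 18.5
ET0 = 0.0023 * 10.7 * (18.5 + 17.8) * sqrt(29 - 8)
ET0 = 0.0023 * 10.7 * 36.3 * 4.582576

4.0938 mm/day


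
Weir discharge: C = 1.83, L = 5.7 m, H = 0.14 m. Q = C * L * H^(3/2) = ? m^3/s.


Q = C * L * H^(3/2) = 1.83 * 5.7 * 0.14^1.5 = 1.83 * 5.7 * 0.052383

0.5464 m^3/s


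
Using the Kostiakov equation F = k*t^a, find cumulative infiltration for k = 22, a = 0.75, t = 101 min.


F = k * t^a = 22 * 101^0.75
F = 22 * 31.859652

700.9123 mm


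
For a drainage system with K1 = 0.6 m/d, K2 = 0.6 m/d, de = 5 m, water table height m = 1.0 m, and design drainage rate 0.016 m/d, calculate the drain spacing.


S^2 = 8*K2*de*m/q + 4*K1*m^2/q
S^2 = 8*0.6*5*1.0/0.016 + 4*0.6*1.0^2/0.016
S = sqrt(1650.0000)

40.6202 m


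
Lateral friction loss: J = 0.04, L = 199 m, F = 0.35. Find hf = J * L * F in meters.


hf = J * L * F = 0.04 * 199 * 0.35 = 2.7860 m

2.7860 m


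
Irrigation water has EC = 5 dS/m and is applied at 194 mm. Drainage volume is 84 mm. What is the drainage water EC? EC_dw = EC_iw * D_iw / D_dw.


EC_dw = EC_iw * D_iw / D_dw
EC_dw = 5 * 194 / 84
EC_dw = 970 / 84

11.5476 dS/m


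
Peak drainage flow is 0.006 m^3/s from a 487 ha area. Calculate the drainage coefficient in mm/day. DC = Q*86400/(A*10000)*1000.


DC = Q * 86400 / (A * 10000) * 1000
DC = 0.006 * 86400 / (487 * 10000) * 1000
DC = 518400.0000 / 4870000

0.1064 mm/day


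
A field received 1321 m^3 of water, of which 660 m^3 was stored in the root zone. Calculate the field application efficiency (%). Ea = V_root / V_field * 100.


Ea = V_root / V_field * 100 = 660 / 1321 * 100 = 49.9621%

49.9621 %


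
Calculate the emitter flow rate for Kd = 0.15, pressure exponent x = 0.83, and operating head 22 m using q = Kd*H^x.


q = Kd * H^x = 0.15 * 22^0.83 = 0.15 * 13.008009

1.9512 L/h


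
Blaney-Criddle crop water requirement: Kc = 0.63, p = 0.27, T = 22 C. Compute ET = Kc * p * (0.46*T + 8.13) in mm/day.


ET = Kc * p * (0.46*T + 8.13)
ET = 0.63 * 0.27 * (0.46*22 + 8.13)
ET = 0.63 * 0.27 * 18.2500

3.1043 mm/day


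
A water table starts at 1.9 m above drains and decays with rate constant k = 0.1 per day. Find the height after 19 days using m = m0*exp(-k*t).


m = m0 * exp(-k*t)
m = 1.9 * exp(-0.1 * 19)
m = 1.9 * exp(-1.9000)

0.2842 m


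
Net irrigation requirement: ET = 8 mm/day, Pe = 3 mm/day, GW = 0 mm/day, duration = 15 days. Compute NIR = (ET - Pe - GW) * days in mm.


Daily deficit = ET - Pe - GW = 8 - 3 - 0 = 5 mm/day
NIR = 5 * 15 = 75 mm

75.0000 mm


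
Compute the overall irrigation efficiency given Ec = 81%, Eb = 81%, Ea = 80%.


Ec = 0.81, Eb = 0.81, Ea = 0.8
E = 0.81 * 0.81 * 0.8 * 100 = 52.4880%

52.4880 %


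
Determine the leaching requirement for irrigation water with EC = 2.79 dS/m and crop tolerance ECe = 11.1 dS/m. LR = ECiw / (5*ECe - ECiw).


LR = ECiw / (5*ECe - ECiw)
LR = 2.79 / (5*11.1 - 2.79)
LR = 2.79 / 52.7100

0.0529


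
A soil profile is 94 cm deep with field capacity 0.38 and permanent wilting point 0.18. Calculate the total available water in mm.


AWC = (FC - PWP) * d * 10
AWC = (0.38 - 0.18) * 94 * 10
AWC = 0.2000 * 94 * 10

188.0000 mm


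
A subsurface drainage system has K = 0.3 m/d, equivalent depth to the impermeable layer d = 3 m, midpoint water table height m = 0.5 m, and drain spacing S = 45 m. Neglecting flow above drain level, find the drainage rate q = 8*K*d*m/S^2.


q = 8*K*d*m/S^2
q = 8*0.3*3*0.5/45^2
q = 3.6000 / 2025

0.0018 m/d


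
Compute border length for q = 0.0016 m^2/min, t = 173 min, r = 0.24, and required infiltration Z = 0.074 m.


L = q*t/((1+r)*Z)
L = 0.0016*173/((1+0.24)*0.074)
L = 0.2768/0.09176

3.0166 m


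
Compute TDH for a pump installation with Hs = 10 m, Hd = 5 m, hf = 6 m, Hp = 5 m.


TDH = Hs + Hd + hf + Hp = 10 + 5 + 6 + 5 = 26

26 m


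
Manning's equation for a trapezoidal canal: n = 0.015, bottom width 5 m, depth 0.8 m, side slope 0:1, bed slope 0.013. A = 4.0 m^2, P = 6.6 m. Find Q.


R = A/P = 4.0/6.6 = 0.606061
Q = (1/0.015) * 4.0 * 0.606061^(2/3) * 0.013^0.5

21.7747 m^3/s


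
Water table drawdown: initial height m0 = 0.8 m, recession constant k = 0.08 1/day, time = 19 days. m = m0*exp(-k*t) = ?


m = m0 * exp(-k*t)
m = 0.8 * exp(-0.08 * 19)
m = 0.8 * exp(-1.5200)

0.1750 m


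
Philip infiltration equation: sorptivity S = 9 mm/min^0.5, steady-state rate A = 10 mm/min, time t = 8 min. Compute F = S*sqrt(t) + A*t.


F = S*sqrt(t) + A*t
F = 9*sqrt(8) + 10*8
F = 9*2.828427 + 80

105.4558 mm


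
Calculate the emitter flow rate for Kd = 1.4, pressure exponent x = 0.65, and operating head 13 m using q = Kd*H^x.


q = Kd * H^x = 1.4 * 13^0.65 = 1.4 * 5.297405

7.4164 L/h


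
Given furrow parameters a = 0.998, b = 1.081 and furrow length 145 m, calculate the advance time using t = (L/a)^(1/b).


t = (L/a)^(1/b)
t = (145/0.998)^(1/1.081)
t = 145.290581^(1/1.081)

100.0506 min


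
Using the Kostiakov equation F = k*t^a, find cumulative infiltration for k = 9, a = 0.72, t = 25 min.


F = k * t^a = 9 * 25^0.72
F = 9 * 10.151186

91.3607 mm


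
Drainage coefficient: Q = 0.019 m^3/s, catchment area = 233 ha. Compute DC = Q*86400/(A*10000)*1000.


DC = Q * 86400 / (A * 10000) * 1000
DC = 0.019 * 86400 / (233 * 10000) * 1000
DC = 1641600.0000 / 2330000

0.7045 mm/day


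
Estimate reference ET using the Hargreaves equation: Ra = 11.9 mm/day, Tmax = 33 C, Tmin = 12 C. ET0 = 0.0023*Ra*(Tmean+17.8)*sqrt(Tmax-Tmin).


Tmean = (Tmax + Tmin)/2 = (33 + 12)/2 = 22.5
ET0 = 0.0023 * 11.9 * (22.5 + 17.8) * sqrt(33 - 12)
ET0 = 0.0023 * 11.9 * 40.3 * 4.582576

5.0546 mm/day


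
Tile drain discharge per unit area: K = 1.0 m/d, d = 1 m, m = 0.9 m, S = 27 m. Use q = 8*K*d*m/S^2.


q = 8*K*d*m/S^2
q = 8*1.0*1*0.9/27^2
q = 7.2000 / 729

0.0099 m/d


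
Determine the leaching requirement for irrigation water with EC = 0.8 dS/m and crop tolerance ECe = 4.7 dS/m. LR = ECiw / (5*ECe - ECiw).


LR = ECiw / (5*ECe - ECiw)
LR = 0.8 / (5*4.7 - 0.8)
LR = 0.8 / 22.7000

0.0352


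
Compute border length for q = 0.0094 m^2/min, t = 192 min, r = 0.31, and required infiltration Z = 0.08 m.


L = q*t/((1+r)*Z)
L = 0.0094*192/((1+0.31)*0.08)
L = 1.8048/0.1048

17.2214 m


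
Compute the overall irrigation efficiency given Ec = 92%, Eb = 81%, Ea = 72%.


Ec = 0.92, Eb = 0.81, Ea = 0.72
E = 0.92 * 0.81 * 0.72 * 100 = 53.6544%

53.6544 %


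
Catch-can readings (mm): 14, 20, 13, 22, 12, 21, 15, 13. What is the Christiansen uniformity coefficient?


mean = 16.250000 mm
MAD = 3.562500 mm
CU = (1 - 3.562500/16.250000)*100

78.0769 %


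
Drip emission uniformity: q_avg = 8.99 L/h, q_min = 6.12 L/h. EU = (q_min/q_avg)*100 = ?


EU = (q_min/q_avg)*100 = (6.12/8.99)*100 = 68.0756%

68.0756 %


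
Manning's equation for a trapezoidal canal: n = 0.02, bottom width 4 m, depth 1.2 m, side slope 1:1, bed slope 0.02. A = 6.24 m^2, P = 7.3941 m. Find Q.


R = A/P = 6.24/7.3941 = 0.843916
Q = (1/0.02) * 6.24 * 0.843916^(2/3) * 0.02^0.5

39.4036 m^3/s


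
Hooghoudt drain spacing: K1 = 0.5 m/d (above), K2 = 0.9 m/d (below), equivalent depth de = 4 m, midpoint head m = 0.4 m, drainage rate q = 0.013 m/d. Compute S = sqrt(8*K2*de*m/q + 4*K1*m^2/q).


S^2 = 8*K2*de*m/q + 4*K1*m^2/q
S^2 = 8*0.9*4*0.4/0.013 + 4*0.5*0.4^2/0.013
S = sqrt(910.7692)

30.1790 m


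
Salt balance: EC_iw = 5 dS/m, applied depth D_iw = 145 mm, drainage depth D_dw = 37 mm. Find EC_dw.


EC_dw = EC_iw * D_iw / D_dw
EC_dw = 5 * 145 / 37
EC_dw = 725 / 37

19.5946 dS/m


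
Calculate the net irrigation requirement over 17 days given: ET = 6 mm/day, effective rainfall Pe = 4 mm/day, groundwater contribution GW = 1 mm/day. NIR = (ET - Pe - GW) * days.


Daily deficit = ET - Pe - GW = 6 - 4 - 1 = 1 mm/day
NIR = 1 * 17 = 17 mm

17.0000 mm


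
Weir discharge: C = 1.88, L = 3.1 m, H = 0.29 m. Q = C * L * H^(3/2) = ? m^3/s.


Q = C * L * H^(3/2) = 1.88 * 3.1 * 0.29^1.5 = 1.88 * 3.1 * 0.156170

0.9102 m^3/s


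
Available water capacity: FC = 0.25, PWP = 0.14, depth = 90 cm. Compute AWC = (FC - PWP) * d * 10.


AWC = (FC - PWP) * d * 10
AWC = (0.25 - 0.14) * 90 * 10
AWC = 0.1100 * 90 * 10

99.0000 mm


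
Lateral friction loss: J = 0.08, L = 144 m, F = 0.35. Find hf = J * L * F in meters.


hf = J * L * F = 0.08 * 144 * 0.35 = 4.0320 m

4.0320 m


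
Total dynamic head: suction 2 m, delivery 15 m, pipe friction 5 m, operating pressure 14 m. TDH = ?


TDH = Hs + Hd + hf + Hp = 2 + 15 + 5 + 14 = 36

36 m


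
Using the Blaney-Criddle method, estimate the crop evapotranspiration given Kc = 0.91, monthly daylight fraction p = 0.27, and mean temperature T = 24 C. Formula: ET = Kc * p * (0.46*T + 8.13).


ET = Kc * p * (0.46*T + 8.13)
ET = 0.91 * 0.27 * (0.46*24 + 8.13)
ET = 0.91 * 0.27 * 19.1700

4.7101 mm/day


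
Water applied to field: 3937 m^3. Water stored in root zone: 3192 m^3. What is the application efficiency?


Ea = V_root / V_field * 100 = 3192 / 3937 * 100 = 81.0770%

81.0770 %


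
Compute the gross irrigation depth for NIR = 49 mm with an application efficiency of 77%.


Ea = 77% = 0.77
GID = NIR / Ea = 49 / 0.77 = 63.6364 mm

63.6364 mm


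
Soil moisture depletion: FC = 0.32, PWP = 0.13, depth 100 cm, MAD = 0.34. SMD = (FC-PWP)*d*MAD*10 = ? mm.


SMD = (FC - PWP) * d * MAD * 10
SMD = (0.32 - 0.13) * 100 * 0.34 * 10
SMD = 0.1900 * 100 * 0.34 * 10

64.6000 mm


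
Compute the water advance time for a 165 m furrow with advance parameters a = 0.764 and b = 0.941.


t = (L/a)^(1/b)
t = (165/0.764)^(1/0.941)
t = 215.968586^(1/0.941)

302.5207 min


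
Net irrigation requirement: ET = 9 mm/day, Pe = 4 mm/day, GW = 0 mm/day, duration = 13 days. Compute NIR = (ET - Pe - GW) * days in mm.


Daily deficit = ET - Pe - GW = 9 - 4 - 0 = 5 mm/day
NIR = 5 * 13 = 65 mm

65.0000 mm


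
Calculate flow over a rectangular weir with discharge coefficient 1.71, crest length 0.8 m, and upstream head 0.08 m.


Q = C * L * H^(3/2) = 1.71 * 0.8 * 0.08^1.5 = 1.71 * 0.8 * 0.022627

0.0310 m^3/s


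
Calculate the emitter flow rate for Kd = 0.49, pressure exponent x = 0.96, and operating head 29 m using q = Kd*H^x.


q = Kd * H^x = 0.49 * 29^0.96 = 0.49 * 25.345571

12.4193 L/h


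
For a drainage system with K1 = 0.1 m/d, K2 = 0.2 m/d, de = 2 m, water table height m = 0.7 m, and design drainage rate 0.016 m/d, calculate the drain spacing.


S^2 = 8*K2*de*m/q + 4*K1*m^2/q
S^2 = 8*0.2*2*0.7/0.016 + 4*0.1*0.7^2/0.016
S = sqrt(152.2500)

12.3390 m


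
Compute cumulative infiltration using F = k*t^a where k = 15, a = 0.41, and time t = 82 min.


F = k * t^a = 15 * 82^0.41
F = 15 * 6.090651

91.3598 mm


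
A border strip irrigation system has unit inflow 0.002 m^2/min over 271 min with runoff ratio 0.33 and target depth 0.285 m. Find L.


L = q*t/((1+r)*Z)
L = 0.002*271/((1+0.33)*0.285)
L = 0.542/0.37905

1.4299 m


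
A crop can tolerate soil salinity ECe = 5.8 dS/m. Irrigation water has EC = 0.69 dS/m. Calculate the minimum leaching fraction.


LR = ECiw / (5*ECe - ECiw)
LR = 0.69 / (5*5.8 - 0.69)
LR = 0.69 / 28.3100

0.0244


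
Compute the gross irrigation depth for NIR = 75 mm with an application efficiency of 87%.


Ea = 87% = 0.87
GID = NIR / Ea = 75 / 0.87 = 86.2069 mm

86.2069 mm


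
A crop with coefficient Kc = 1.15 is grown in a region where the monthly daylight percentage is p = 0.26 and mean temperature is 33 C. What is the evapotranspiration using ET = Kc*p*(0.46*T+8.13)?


ET = Kc * p * (0.46*T + 8.13)
ET = 1.15 * 0.26 * (0.46*33 + 8.13)
ET = 1.15 * 0.26 * 23.3100

6.9697 mm/day


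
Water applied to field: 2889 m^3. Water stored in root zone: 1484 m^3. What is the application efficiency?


Ea = V_root / V_field * 100 = 1484 / 2889 * 100 = 51.3673%

51.3673 %


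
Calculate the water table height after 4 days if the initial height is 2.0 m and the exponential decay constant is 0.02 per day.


m = m0 * exp(-k*t)
m = 2.0 * exp(-0.02 * 4)
m = 2.0 * exp(-0.0800)

1.8462 m


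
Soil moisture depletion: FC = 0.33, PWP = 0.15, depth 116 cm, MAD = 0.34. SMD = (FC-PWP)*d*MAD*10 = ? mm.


SMD = (FC - PWP) * d * MAD * 10
SMD = (0.33 - 0.15) * 116 * 0.34 * 10
SMD = 0.1800 * 116 * 0.34 * 10

70.9920 mm


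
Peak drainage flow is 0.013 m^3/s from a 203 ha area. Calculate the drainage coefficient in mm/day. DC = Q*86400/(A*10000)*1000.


DC = Q * 86400 / (A * 10000) * 1000
DC = 0.013 * 86400 / (203 * 10000) * 1000
DC = 1123200.0000 / 2030000

0.5533 mm/day


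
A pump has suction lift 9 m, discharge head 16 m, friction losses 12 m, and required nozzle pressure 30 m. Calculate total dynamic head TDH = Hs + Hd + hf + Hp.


TDH = Hs + Hd + hf + Hp = 9 + 16 + 12 + 30 = 67

67 m


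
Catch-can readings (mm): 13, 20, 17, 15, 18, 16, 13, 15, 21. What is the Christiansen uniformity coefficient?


mean = 16.444444 mm
MAD = 2.271605 mm
CU = (1 - 2.271605/16.444444)*100

86.1862 %


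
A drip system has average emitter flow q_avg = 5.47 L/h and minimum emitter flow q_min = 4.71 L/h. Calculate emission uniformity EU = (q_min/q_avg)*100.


EU = (q_min/q_avg)*100 = (4.71/5.47)*100 = 86.1060%

86.1060 %


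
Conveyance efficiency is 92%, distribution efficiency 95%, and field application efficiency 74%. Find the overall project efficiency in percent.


Ec = 0.92, Eb = 0.95, Ea = 0.74
E = 0.92 * 0.95 * 0.74 * 100 = 64.6760%

64.6760 %


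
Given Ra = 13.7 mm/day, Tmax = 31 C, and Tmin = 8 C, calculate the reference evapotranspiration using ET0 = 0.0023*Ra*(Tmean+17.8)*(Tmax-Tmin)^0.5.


Tmean = (Tmax + Tmin)/2 = (31 + 8)/2 = 19.5
ET0 = 0.0023 * 13.7 * (19.5 + 17.8) * sqrt(31 - 8)
ET0 = 0.0023 * 13.7 * 37.3 * 4.795832

5.6367 mm/day


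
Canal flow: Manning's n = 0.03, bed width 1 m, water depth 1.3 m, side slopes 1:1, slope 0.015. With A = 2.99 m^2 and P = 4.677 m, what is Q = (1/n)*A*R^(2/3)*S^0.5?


R = A/P = 2.99/4.677 = 0.639299
Q = (1/0.03) * 2.99 * 0.639299^(2/3) * 0.015^0.5

9.0587 m^3/s


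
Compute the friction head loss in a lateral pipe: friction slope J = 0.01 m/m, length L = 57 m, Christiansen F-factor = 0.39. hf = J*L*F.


hf = J * L * F = 0.01 * 57 * 0.39 = 0.2223 m

0.2223 m


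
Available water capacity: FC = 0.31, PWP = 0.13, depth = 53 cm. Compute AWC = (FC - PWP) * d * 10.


AWC = (FC - PWP) * d * 10
AWC = (0.31 - 0.13) * 53 * 10
AWC = 0.1800 * 53 * 10

95.4000 mm


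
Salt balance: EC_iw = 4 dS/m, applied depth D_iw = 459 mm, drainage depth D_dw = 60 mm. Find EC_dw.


EC_dw = EC_iw * D_iw / D_dw
EC_dw = 4 * 459 / 60
EC_dw = 1836 / 60

30.6000 dS/m


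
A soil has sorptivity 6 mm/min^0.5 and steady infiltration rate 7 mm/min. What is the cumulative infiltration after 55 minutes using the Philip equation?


F = S*sqrt(t) + A*t
F = 6*sqrt(55) + 7*55
F = 6*7.416198 + 385

429.4972 mm


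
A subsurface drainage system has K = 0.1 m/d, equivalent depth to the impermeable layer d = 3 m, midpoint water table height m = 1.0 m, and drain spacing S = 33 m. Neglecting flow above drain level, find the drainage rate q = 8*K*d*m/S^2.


q = 8*K*d*m/S^2
q = 8*0.1*3*1.0/33^2
q = 2.4000 / 1089

0.0022 m/d


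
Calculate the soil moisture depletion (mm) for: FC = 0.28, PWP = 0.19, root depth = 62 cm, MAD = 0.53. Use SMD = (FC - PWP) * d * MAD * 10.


SMD = (FC - PWP) * d * MAD * 10
SMD = (0.28 - 0.19) * 62 * 0.53 * 10
SMD = 0.0900 * 62 * 0.53 * 10

29.5740 mm


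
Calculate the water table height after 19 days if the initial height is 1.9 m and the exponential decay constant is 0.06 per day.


m = m0 * exp(-k*t)
m = 1.9 * exp(-0.06 * 19)
m = 1.9 * exp(-1.1400)

0.6077 m


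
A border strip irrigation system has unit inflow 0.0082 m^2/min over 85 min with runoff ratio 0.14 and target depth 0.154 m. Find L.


L = q*t/((1+r)*Z)
L = 0.0082*85/((1+0.14)*0.154)
L = 0.697/0.17556

3.9702 m


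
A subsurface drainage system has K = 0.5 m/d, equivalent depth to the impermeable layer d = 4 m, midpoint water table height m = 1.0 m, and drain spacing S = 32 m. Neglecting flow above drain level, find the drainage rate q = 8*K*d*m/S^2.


q = 8*K*d*m/S^2
q = 8*0.5*4*1.0/32^2
q = 16.0000 / 1024

0.0156 m/d


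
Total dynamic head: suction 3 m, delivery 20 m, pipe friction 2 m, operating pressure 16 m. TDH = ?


TDH = Hs + Hd + hf + Hp = 3 + 20 + 2 + 16 = 41

41 m


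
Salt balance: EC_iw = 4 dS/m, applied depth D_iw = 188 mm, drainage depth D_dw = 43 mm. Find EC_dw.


EC_dw = EC_iw * D_iw / D_dw
EC_dw = 4 * 188 / 43
EC_dw = 752 / 43

17.4884 dS/m


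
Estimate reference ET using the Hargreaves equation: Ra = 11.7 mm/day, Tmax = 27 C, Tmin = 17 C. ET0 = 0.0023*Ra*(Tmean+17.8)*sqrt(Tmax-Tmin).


Tmean = (Tmax + Tmin)/2 = (27 + 17)/2 = 22.0
ET0 = 0.0023 * 11.7 * (22.0 + 17.8) * sqrt(27 - 17)
ET0 = 0.0023 * 11.7 * 39.8 * 3.162278

3.3869 mm/day


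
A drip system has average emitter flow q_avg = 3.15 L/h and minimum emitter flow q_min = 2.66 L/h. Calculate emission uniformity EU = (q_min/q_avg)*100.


EU = (q_min/q_avg)*100 = (2.66/3.15)*100 = 84.4444%

84.4444 %


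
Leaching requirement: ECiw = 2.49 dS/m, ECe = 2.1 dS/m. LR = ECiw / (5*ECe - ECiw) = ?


LR = ECiw / (5*ECe - ECiw)
LR = 2.49 / (5*2.1 - 2.49)
LR = 2.49 / 8.0100

0.3109


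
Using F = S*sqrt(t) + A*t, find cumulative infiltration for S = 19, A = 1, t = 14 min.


F = S*sqrt(t) + A*t
F = 19*sqrt(14) + 1*14
F = 19*3.741657 + 14

85.0915 mm


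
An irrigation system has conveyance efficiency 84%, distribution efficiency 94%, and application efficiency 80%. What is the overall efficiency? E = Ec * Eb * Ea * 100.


Ec = 0.84, Eb = 0.94, Ea = 0.8
E = 0.84 * 0.94 * 0.8 * 100 = 63.1680%

63.1680 %


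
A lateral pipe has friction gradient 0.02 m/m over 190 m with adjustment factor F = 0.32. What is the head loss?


hf = J * L * F = 0.02 * 190 * 0.32 = 1.2160 m

1.2160 m


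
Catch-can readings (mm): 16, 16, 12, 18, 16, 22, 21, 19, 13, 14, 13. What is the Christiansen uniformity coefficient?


mean = 16.363636 mm
MAD = 2.644628 mm
CU = (1 - 2.644628/16.363636)*100

83.8384 %


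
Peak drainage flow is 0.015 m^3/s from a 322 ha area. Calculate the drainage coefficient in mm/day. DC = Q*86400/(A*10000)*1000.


DC = Q * 86400 / (A * 10000) * 1000
DC = 0.015 * 86400 / (322 * 10000) * 1000
DC = 1296000.0000 / 3220000

0.4025 mm/day


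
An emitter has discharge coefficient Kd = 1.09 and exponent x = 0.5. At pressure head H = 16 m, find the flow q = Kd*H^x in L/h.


q = Kd * H^x = 1.09 * 16^0.5 = 1.09 * 4.000000

4.3600 L/h


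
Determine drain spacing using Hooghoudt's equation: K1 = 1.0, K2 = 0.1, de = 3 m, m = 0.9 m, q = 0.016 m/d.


S^2 = 8*K2*de*m/q + 4*K1*m^2/q
S^2 = 8*0.1*3*0.9/0.016 + 4*1.0*0.9^2/0.016
S = sqrt(337.5000)

18.3712 m


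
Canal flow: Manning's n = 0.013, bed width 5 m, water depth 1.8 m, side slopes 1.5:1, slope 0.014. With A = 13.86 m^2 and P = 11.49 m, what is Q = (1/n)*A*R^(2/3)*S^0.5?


R = A/P = 13.86/11.49 = 1.206266
Q = (1/0.013) * 13.86 * 1.206266^(2/3) * 0.014^0.5

142.9484 m^3/s


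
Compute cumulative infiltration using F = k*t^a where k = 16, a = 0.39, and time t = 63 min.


F = k * t^a = 16 * 63^0.39
F = 16 * 5.032025

80.5124 mm


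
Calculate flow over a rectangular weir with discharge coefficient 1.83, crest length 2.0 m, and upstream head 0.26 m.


Q = C * L * H^(3/2) = 1.83 * 2.0 * 0.26^1.5 = 1.83 * 2.0 * 0.132575

0.4852 m^3/s


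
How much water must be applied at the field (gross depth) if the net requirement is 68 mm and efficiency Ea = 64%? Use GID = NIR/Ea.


Ea = 64% = 0.64
GID = NIR / Ea = 68 / 0.64 = 106.2500 mm

106.2500 mm


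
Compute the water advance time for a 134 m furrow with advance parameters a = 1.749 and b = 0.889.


t = (L/a)^(1/b)
t = (134/1.749)^(1/0.889)
t = 76.615209^(1/0.889)

131.7011 min


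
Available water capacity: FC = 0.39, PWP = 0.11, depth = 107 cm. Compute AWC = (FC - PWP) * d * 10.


AWC = (FC - PWP) * d * 10
AWC = (0.39 - 0.11) * 107 * 10
AWC = 0.2800 * 107 * 10

299.6000 mm


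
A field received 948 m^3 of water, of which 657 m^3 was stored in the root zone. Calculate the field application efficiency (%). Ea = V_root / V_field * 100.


Ea = V_root / V_field * 100 = 657 / 948 * 100 = 69.3038%

69.3038 %


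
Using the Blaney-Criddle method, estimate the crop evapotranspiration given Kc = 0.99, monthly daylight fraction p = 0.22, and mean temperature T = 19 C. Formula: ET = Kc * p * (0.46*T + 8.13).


ET = Kc * p * (0.46*T + 8.13)
ET = 0.99 * 0.22 * (0.46*19 + 8.13)
ET = 0.99 * 0.22 * 16.8700

3.6743 mm/day


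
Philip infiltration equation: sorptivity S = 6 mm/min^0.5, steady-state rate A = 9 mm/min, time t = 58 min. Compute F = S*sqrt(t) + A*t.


F = S*sqrt(t) + A*t
F = 6*sqrt(58) + 9*58
F = 6*7.615773 + 522

567.6946 mm


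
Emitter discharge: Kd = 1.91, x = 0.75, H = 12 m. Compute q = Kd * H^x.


q = Kd * H^x = 1.91 * 12^0.75 = 1.91 * 6.447420

12.3146 L/h


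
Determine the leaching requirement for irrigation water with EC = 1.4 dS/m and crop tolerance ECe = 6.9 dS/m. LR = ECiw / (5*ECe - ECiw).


LR = ECiw / (5*ECe - ECiw)
LR = 1.4 / (5*6.9 - 1.4)
LR = 1.4 / 33.1000

0.0423


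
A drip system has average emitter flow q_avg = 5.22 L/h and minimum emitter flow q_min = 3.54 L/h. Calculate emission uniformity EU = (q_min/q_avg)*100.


EU = (q_min/q_avg)*100 = (3.54/5.22)*100 = 67.8161%

67.8161 %


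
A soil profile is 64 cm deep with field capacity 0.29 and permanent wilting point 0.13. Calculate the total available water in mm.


AWC = (FC - PWP) * d * 10
AWC = (0.29 - 0.13) * 64 * 10
AWC = 0.1600 * 64 * 10

102.4000 mm


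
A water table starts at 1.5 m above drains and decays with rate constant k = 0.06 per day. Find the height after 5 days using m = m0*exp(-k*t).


m = m0 * exp(-k*t)
m = 1.5 * exp(-0.06 * 5)
m = 1.5 * exp(-0.3000)

1.1112 m


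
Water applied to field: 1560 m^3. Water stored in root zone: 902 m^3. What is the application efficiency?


Ea = V_root / V_field * 100 = 902 / 1560 * 100 = 57.8205%

57.8205 %


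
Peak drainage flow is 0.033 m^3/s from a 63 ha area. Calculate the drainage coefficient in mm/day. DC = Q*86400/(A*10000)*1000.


DC = Q * 86400 / (A * 10000) * 1000
DC = 0.033 * 86400 / (63 * 10000) * 1000
DC = 2851200.0000 / 630000

4.5257 mm/day


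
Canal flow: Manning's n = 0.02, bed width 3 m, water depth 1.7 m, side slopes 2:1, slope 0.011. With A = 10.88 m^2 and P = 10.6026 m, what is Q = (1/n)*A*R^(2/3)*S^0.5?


R = A/P = 10.88/10.6026 = 1.026163
Q = (1/0.02) * 10.88 * 1.026163^(2/3) * 0.011^0.5

58.0461 m^3/s


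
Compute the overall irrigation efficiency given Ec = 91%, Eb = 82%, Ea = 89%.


Ec = 0.91, Eb = 0.82, Ea = 0.89
E = 0.91 * 0.82 * 0.89 * 100 = 66.4118%

66.4118 %


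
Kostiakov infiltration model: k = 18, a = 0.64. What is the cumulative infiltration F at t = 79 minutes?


F = k * t^a = 18 * 79^0.64
F = 18 * 16.386316

294.9537 mm


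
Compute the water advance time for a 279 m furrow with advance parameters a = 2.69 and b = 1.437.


t = (L/a)^(1/b)
t = (279/2.69)^(1/1.437)
t = 103.717472^(1/1.437)

25.2825 min


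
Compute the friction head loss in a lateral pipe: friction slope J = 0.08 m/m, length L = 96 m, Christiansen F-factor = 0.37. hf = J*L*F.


hf = J * L * F = 0.08 * 96 * 0.37 = 2.8416 m

2.8416 m


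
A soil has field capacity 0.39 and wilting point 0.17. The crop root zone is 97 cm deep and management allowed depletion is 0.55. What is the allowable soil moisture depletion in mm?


SMD = (FC - PWP) * d * MAD * 10
SMD = (0.39 - 0.17) * 97 * 0.55 * 10
SMD = 0.2200 * 97 * 0.55 * 10

117.3700 mm


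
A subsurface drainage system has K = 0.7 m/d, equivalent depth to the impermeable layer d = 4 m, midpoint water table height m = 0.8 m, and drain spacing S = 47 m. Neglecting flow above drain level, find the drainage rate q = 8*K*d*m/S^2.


q = 8*K*d*m/S^2
q = 8*0.7*4*0.8/47^2
q = 17.9200 / 2209

0.0081 m/d


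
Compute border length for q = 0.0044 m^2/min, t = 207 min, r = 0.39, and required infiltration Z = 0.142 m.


L = q*t/((1+r)*Z)
L = 0.0044*207/((1+0.39)*0.142)
L = 0.9108/0.19738

4.6144 m


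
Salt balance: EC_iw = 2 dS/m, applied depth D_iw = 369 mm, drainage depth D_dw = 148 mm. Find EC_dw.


EC_dw = EC_iw * D_iw / D_dw
EC_dw = 2 * 369 / 148
EC_dw = 738 / 148

4.9865 dS/m


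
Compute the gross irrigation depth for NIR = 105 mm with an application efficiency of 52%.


Ea = 52% = 0.52
GID = NIR / Ea = 105 / 0.52 = 201.9231 mm

201.9231 mm


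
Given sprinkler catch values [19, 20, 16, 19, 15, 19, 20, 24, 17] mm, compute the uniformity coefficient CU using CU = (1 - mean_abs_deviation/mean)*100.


mean = 18.777778 mm
MAD = 1.851852 mm
CU = (1 - 1.851852/18.777778)*100

90.1381 %


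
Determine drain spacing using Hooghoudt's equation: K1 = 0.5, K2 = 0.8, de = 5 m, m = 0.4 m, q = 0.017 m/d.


S^2 = 8*K2*de*m/q + 4*K1*m^2/q
S^2 = 8*0.8*5*0.4/0.017 + 4*0.5*0.4^2/0.017
S = sqrt(771.7647)

27.7807 m


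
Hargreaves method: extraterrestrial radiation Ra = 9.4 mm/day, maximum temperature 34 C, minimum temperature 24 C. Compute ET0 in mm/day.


Tmean = (Tmax + Tmin)/2 = (34 + 24)/2 = 29.0
ET0 = 0.0023 * 9.4 * (29.0 + 17.8) * sqrt(34 - 24)
ET0 = 0.0023 * 9.4 * 46.8 * 3.162278

3.1996 mm/day


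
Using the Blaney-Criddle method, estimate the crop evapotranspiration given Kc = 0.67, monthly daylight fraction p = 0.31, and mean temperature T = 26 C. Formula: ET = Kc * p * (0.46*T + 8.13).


ET = Kc * p * (0.46*T + 8.13)
ET = 0.67 * 0.31 * (0.46*26 + 8.13)
ET = 0.67 * 0.31 * 20.0900

4.1727 mm/day


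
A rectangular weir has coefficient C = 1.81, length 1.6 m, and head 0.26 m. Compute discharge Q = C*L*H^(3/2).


Q = C * L * H^(3/2) = 1.81 * 1.6 * 0.26^1.5 = 1.81 * 1.6 * 0.132575

0.3839 m^3/s


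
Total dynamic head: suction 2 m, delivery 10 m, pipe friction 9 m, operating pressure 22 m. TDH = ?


TDH = Hs + Hd + hf + Hp = 2 + 10 + 9 + 22 = 43

43 m


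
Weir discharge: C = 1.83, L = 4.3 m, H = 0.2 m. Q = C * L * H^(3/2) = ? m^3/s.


Q = C * L * H^(3/2) = 1.83 * 4.3 * 0.2^1.5 = 1.83 * 4.3 * 0.089443

0.7038 m^3/s


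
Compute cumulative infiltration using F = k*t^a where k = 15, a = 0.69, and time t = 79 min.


F = k * t^a = 15 * 79^0.69
F = 15 * 20.387440

305.8116 mm


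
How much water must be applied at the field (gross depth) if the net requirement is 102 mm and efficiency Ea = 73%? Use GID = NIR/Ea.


Ea = 73% = 0.73
GID = NIR / Ea = 102 / 0.73 = 139.7260 mm

139.7260 mm


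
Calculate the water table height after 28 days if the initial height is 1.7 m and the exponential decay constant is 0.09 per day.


m = m0 * exp(-k*t)
m = 1.7 * exp(-0.09 * 28)
m = 1.7 * exp(-2.5200)

0.1368 m


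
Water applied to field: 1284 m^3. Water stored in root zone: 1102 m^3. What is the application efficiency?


Ea = V_root / V_field * 100 = 1102 / 1284 * 100 = 85.8255%

85.8255 %


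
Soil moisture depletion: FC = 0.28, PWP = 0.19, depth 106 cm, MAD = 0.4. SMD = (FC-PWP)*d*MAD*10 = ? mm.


SMD = (FC - PWP) * d * MAD * 10
SMD = (0.28 - 0.19) * 106 * 0.4 * 10
SMD = 0.0900 * 106 * 0.4 * 10

38.1600 mm


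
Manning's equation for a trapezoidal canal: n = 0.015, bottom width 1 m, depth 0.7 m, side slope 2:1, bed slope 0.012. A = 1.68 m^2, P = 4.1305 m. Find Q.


R = A/P = 1.68/4.1305 = 0.406730
Q = (1/0.015) * 1.68 * 0.406730^(2/3) * 0.012^0.5

6.7351 m^3/s


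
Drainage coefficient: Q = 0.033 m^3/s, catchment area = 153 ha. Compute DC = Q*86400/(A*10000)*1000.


DC = Q * 86400 / (A * 10000) * 1000
DC = 0.033 * 86400 / (153 * 10000) * 1000
DC = 2851200.0000 / 1530000

1.8635 mm/day


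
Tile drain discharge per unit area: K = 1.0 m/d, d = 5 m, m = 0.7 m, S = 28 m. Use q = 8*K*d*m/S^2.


q = 8*K*d*m/S^2
q = 8*1.0*5*0.7/28^2
q = 28.0000 / 784

0.0357 m/d


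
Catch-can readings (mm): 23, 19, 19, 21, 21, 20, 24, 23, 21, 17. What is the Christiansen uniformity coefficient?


mean = 20.800000 mm
MAD = 1.640000 mm
CU = (1 - 1.640000/20.800000)*100

92.1154 %


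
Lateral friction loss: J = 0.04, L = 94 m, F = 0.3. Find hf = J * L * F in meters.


hf = J * L * F = 0.04 * 94 * 0.3 = 1.1280 m

1.1280 m


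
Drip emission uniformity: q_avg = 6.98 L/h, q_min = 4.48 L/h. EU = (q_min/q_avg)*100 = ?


EU = (q_min/q_avg)*100 = (4.48/6.98)*100 = 64.1834%

64.1834 %


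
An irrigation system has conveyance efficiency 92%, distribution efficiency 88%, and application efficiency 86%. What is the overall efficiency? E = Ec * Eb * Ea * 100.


Ec = 0.92, Eb = 0.88, Ea = 0.86
E = 0.92 * 0.88 * 0.86 * 100 = 69.6256%

69.6256 %


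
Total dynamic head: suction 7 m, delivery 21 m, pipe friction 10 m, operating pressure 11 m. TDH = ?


TDH = Hs + Hd + hf + Hp = 7 + 21 + 10 + 11 = 49

49 m


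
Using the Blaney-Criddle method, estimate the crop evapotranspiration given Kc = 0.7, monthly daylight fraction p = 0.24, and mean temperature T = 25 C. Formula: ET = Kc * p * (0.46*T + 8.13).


ET = Kc * p * (0.46*T + 8.13)
ET = 0.7 * 0.24 * (0.46*25 + 8.13)
ET = 0.7 * 0.24 * 19.6300

3.2978 mm/day


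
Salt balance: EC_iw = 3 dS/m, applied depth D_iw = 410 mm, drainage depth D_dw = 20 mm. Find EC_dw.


EC_dw = EC_iw * D_iw / D_dw
EC_dw = 3 * 410 / 20
EC_dw = 1230 / 20

61.5000 dS/m


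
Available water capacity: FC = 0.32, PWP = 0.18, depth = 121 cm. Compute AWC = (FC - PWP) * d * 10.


AWC = (FC - PWP) * d * 10
AWC = (0.32 - 0.18) * 121 * 10
AWC = 0.1400 * 121 * 10

169.4000 mm


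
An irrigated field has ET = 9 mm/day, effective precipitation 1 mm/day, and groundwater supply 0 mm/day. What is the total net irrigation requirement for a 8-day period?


Daily deficit = ET - Pe - GW = 9 - 1 - 0 = 8 mm/day
NIR = 8 * 8 = 64 mm

64.0000 mm


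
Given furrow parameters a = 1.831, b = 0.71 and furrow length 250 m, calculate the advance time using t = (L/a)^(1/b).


t = (L/a)^(1/b)
t = (250/1.831)^(1/0.71)
t = 136.537411^(1/0.71)

1017.1774 min


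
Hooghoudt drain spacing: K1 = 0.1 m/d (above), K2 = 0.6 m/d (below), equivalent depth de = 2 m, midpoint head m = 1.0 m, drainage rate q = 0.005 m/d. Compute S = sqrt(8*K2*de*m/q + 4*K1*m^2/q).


S^2 = 8*K2*de*m/q + 4*K1*m^2/q
S^2 = 8*0.6*2*1.0/0.005 + 4*0.1*1.0^2/0.005
S = sqrt(2000.0000)

44.7214 m


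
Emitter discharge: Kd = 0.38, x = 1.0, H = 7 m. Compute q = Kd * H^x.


q = Kd * H^x = 0.38 * 7^1.0 = 0.38 * 7.000000

2.6600 L/h


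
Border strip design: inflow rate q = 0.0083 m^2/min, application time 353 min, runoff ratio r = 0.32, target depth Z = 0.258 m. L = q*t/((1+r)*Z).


L = q*t/((1+r)*Z)
L = 0.0083*353/((1+0.32)*0.258)
L = 2.9299/0.34056

8.6032 m


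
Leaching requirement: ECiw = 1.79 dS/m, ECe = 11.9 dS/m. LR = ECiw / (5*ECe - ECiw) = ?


LR = ECiw / (5*ECe - ECiw)
LR = 1.79 / (5*11.9 - 1.79)
LR = 1.79 / 57.7100

0.0310


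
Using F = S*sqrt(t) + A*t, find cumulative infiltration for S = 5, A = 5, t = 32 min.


F = S*sqrt(t) + A*t
F = 5*sqrt(32) + 5*32
F = 5*5.656854 + 160

188.2843 mm


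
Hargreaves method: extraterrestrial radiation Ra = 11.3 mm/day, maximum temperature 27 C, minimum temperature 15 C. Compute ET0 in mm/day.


Tmean = (Tmax + Tmin)/2 = (27 + 15)/2 = 21.0
ET0 = 0.0023 * 11.3 * (21.0 + 17.8) * sqrt(27 - 15)
ET0 = 0.0023 * 11.3 * 38.8 * 3.464102

3.4932 mm/day


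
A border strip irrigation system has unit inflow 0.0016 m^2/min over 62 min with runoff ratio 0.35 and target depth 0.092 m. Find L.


L = q*t/((1+r)*Z)
L = 0.0016*62/((1+0.35)*0.092)
L = 0.0992/0.1242

0.7987 m


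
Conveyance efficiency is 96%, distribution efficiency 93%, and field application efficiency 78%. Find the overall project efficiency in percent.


Ec = 0.96, Eb = 0.93, Ea = 0.78
E = 0.96 * 0.93 * 0.78 * 100 = 69.6384%

69.6384 %


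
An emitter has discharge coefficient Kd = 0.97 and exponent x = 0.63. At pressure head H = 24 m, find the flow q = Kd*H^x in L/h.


q = Kd * H^x = 0.97 * 24^0.63 = 0.97 * 7.405137

7.1830 L/h


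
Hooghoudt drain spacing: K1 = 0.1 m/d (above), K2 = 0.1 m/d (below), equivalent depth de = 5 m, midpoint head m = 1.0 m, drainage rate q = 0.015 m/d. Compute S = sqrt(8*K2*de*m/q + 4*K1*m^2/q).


S^2 = 8*K2*de*m/q + 4*K1*m^2/q
S^2 = 8*0.1*5*1.0/0.015 + 4*0.1*1.0^2/0.015
S = sqrt(293.3333)

17.1270 m


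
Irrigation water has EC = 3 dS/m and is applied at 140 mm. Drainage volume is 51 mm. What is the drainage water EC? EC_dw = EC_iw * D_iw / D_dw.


EC_dw = EC_iw * D_iw / D_dw
EC_dw = 3 * 140 / 51
EC_dw = 420 / 51

8.2353 dS/m


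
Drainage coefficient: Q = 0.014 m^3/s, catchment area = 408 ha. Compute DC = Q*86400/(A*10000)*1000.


DC = Q * 86400 / (A * 10000) * 1000
DC = 0.014 * 86400 / (408 * 10000) * 1000
DC = 1209600.0000 / 4080000

0.2965 mm/day


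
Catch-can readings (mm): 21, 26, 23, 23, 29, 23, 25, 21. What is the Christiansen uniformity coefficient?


mean = 23.875000 mm
MAD = 2.093750 mm
CU = (1 - 2.093750/23.875000)*100

91.2304 %


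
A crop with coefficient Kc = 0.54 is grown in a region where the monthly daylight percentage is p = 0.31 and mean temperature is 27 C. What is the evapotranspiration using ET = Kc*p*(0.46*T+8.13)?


ET = Kc * p * (0.46*T + 8.13)
ET = 0.54 * 0.31 * (0.46*27 + 8.13)
ET = 0.54 * 0.31 * 20.5500

3.4401 mm/day


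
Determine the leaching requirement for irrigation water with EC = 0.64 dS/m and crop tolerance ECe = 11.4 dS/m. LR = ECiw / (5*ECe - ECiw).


LR = ECiw / (5*ECe - ECiw)
LR = 0.64 / (5*11.4 - 0.64)
LR = 0.64 / 56.3600

0.0114


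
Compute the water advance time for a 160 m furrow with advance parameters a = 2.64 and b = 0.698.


t = (L/a)^(1/b)
t = (160/2.64)^(1/0.698)
t = 60.606061^(1/0.698)

357.8887 min


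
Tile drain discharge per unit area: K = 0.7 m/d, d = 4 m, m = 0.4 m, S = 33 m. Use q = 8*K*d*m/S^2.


q = 8*K*d*m/S^2
q = 8*0.7*4*0.4/33^2
q = 8.9600 / 1089

0.0082 m/d


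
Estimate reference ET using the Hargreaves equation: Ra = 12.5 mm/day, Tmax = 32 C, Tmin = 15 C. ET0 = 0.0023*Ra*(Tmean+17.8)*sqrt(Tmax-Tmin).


Tmean = (Tmax + Tmin)/2 = (32 + 15)/2 = 23.5
ET0 = 0.0023 * 12.5 * (23.5 + 17.8) * sqrt(32 - 15)
ET0 = 0.0023 * 12.5 * 41.3 * 4.123106

4.8957 mm/day


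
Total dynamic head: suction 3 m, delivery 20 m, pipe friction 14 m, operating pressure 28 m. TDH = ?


TDH = Hs + Hd + hf + Hp = 3 + 20 + 14 + 28 = 65

65 m


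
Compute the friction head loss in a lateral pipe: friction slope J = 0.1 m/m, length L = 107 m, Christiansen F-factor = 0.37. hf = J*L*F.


hf = J * L * F = 0.1 * 107 * 0.37 = 3.9590 m

3.9590 m


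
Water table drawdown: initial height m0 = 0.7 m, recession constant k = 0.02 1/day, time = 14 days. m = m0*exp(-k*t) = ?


m = m0 * exp(-k*t)
m = 0.7 * exp(-0.02 * 14)
m = 0.7 * exp(-0.2800)

0.5290 m


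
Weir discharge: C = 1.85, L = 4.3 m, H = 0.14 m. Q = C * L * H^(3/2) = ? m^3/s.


Q = C * L * H^(3/2) = 1.85 * 4.3 * 0.14^1.5 = 1.85 * 4.3 * 0.052383

0.4167 m^3/s


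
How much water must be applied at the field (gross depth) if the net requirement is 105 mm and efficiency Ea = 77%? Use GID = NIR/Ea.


Ea = 77% = 0.77
GID = NIR / Ea = 105 / 0.77 = 136.3636 mm

136.3636 mm


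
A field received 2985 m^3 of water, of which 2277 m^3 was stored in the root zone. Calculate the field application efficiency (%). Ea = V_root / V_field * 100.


Ea = V_root / V_field * 100 = 2277 / 2985 * 100 = 76.2814%

76.2814 %


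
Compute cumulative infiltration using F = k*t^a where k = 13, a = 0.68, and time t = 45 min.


F = k * t^a = 13 * 45^0.68
F = 13 * 13.310198

173.0326 mm


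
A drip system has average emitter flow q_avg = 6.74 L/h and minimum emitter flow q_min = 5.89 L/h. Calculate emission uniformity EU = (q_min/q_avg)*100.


EU = (q_min/q_avg)*100 = (5.89/6.74)*100 = 87.3887%

87.3887 %


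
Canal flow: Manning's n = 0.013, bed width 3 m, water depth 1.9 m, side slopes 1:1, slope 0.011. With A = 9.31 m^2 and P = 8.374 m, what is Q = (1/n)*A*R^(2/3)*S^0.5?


R = A/P = 9.31/8.374 = 1.111775
Q = (1/0.013) * 9.31 * 1.111775^(2/3) * 0.011^0.5

80.6085 m^3/s


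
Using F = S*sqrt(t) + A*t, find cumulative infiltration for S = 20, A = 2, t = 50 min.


F = S*sqrt(t) + A*t
F = 20*sqrt(50) + 2*50
F = 20*7.071068 + 100

241.4214 mm


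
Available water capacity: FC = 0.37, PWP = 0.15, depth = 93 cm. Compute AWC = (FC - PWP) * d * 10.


AWC = (FC - PWP) * d * 10
AWC = (0.37 - 0.15) * 93 * 10
AWC = 0.2200 * 93 * 10

204.6000 mm


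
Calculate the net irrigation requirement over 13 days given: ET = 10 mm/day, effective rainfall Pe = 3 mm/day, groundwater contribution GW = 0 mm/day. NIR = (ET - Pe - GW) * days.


Daily deficit = ET - Pe - GW = 10 - 3 - 0 = 7 mm/day
NIR = 7 * 13 = 91 mm

91.0000 mm


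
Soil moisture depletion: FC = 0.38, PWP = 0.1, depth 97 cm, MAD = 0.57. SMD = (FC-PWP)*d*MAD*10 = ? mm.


SMD = (FC - PWP) * d * MAD * 10
SMD = (0.38 - 0.1) * 97 * 0.57 * 10
SMD = 0.2800 * 97 * 0.57 * 10

154.8120 mm


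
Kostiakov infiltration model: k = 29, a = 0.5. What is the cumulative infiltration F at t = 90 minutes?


F = k * t^a = 29 * 90^0.5
F = 29 * 9.486833

275.1182 mm


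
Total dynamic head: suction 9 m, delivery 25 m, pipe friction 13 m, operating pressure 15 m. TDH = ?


TDH = Hs + Hd + hf + Hp = 9 + 25 + 13 + 15 = 62

62 m


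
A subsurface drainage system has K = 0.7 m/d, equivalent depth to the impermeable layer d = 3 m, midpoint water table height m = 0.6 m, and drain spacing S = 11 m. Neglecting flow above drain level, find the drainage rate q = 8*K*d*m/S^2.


q = 8*K*d*m/S^2
q = 8*0.7*3*0.6/11^2
q = 10.0800 / 121

0.0833 m/d


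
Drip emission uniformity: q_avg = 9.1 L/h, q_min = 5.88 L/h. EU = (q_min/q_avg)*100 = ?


EU = (q_min/q_avg)*100 = (5.88/9.1)*100 = 64.6154%

64.6154 %


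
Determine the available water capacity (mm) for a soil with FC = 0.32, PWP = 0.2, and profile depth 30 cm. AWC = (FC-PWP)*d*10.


AWC = (FC - PWP) * d * 10
AWC = (0.32 - 0.2) * 30 * 10
AWC = 0.1200 * 30 * 10

36.0000 mm


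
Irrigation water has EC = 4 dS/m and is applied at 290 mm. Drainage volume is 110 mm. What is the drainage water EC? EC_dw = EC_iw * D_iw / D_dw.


EC_dw = EC_iw * D_iw / D_dw
EC_dw = 4 * 290 / 110
EC_dw = 1160 / 110

10.5455 dS/m
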